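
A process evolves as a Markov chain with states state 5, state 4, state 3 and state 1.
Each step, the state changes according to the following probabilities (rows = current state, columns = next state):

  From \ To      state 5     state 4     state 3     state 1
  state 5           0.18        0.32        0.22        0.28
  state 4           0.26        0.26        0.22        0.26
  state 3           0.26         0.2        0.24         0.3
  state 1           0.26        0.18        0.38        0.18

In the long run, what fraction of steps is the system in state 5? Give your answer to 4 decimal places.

Let the stationary distribution be π with π = πP and π_1 + π_2 + π_3 + π_4 = 1.
π_1 = 0.18·π_1 + 0.26·π_2 + 0.26·π_3 + 0.26·π_4
π_2 = 0.32·π_1 + 0.26·π_2 + 0.2·π_3 + 0.18·π_4
π_3 = 0.22·π_1 + 0.22·π_2 + 0.24·π_3 + 0.38·π_4
Solving with the normalization constraint gives π = (0.2407, 0.2381, 0.2661, 0.2551).
So the stationary probability of state 5 is 0.2407.

0.2407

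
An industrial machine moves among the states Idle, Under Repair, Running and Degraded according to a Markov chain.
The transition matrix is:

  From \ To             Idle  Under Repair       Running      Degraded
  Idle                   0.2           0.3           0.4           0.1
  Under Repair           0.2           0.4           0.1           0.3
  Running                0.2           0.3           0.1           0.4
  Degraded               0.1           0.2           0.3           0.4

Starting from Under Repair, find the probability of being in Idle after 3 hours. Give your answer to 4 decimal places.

Propagate the distribution vector 3 hours from Under Repair.
After 0 hours: (0.0000, 1.0000, 0.0000, 0.0000)
After 1 hour: (0.2000, 0.4000, 0.1000, 0.3000)
After 2 hours: (0.1700, 0.3100, 0.2200, 0.3000)
After 3 hours: (0.1700, 0.3010, 0.2110, 0.3180)
P(in Idle after 3 hours) = 0.1700

0.1700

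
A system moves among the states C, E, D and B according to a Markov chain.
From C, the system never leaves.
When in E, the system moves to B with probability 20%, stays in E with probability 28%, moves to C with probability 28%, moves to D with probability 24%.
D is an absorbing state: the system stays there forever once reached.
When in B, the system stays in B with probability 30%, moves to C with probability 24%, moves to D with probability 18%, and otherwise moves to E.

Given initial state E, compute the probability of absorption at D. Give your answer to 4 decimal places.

0.4554

Let h(s) be the probability of absorption at D starting from transient state s. Then h(D) = 1 and h(C) = 0. By first-step analysis:
h(E) = 0.28·0 + 0.28·h(E) + 0.24·1 + 0.2·h(B)
h(B) = 0.24·0 + 0.28·h(E) + 0.18·1 + 0.3·h(B)
Solving: h(E) = 0.4554, h(B) = 0.4393.
Starting from E, the probability is 0.4554.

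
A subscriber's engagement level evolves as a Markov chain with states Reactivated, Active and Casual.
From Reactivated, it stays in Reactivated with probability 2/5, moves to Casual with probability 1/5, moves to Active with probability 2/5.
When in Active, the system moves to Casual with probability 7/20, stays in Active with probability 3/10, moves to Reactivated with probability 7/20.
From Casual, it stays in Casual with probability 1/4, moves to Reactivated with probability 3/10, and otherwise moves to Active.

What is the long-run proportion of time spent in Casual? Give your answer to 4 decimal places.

0.2699

Let the stationary distribution be π with π = πP and π_1 + π_2 + π_3 = 1.
π_1 = 0.4·π_1 + 0.35·π_2 + 0.3·π_3
π_2 = 0.4·π_1 + 0.3·π_2 + 0.45·π_3
Solving with the normalization constraint gives π = (0.3542, 0.3759, 0.2699).
So the stationary probability of Casual is 0.2699.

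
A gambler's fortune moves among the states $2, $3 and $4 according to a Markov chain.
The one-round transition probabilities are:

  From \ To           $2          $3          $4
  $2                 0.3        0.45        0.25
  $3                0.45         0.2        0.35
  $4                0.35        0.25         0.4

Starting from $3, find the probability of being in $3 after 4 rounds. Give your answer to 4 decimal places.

Propagate the distribution vector 4 rounds from $3.
After 0 rounds: (0.0000, 1.0000, 0.0000)
After 1 round: (0.4500, 0.2000, 0.3500)
After 2 rounds: (0.3475, 0.3300, 0.3225)
After 3 rounds: (0.3656, 0.3030, 0.3314)
After 4 rounds: (0.3620, 0.3080, 0.3300)
P(in $3 after 4 rounds) = 0.3080

0.3080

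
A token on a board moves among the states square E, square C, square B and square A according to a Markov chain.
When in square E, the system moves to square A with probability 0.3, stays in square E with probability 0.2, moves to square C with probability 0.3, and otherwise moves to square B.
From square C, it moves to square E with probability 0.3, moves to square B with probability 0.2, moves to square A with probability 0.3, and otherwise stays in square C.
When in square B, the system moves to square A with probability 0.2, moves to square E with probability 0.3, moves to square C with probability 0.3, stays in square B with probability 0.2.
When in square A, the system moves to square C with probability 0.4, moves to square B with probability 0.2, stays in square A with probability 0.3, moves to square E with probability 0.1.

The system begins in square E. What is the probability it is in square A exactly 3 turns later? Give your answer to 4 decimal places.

0.2800

Propagate the distribution vector 3 turns from square E.
After 0 turns: (1.0000, 0.0000, 0.0000, 0.0000)
After 1 turn: (0.2000, 0.3000, 0.2000, 0.3000)
After 2 turns: (0.2200, 0.3000, 0.2000, 0.2800)
After 3 turns: (0.2220, 0.2980, 0.2000, 0.2800)
P(in square A after 3 turns) = 0.2800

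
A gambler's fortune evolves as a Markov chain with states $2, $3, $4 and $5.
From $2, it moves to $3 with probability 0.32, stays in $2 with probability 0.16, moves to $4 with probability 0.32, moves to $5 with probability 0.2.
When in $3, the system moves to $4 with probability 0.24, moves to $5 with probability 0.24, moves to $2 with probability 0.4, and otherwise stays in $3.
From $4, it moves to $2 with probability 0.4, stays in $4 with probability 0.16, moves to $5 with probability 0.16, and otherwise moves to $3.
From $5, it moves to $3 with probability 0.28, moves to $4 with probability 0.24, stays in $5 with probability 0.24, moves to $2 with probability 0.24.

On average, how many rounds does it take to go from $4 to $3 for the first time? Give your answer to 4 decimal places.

Let t(s) be the expected number of rounds to first reach $3 from state s, with t($3) = 0. Conditioning on the first round:
t($2) = 1 + 0.16·t($2) + 0.32·t($4) + 0.2·t($5)
t($4) = 1 + 0.4·t($2) + 0.16·t($4) + 0.16·t($5)
t($5) = 1 + 0.24·t($2) + 0.24·t($4) + 0.24·t($5)
Solving: t($2) = 3.3155, t($4) = 3.4254, t($5) = 3.4445.
Expected rounds from $4 to $3: 3.4254.

3.4254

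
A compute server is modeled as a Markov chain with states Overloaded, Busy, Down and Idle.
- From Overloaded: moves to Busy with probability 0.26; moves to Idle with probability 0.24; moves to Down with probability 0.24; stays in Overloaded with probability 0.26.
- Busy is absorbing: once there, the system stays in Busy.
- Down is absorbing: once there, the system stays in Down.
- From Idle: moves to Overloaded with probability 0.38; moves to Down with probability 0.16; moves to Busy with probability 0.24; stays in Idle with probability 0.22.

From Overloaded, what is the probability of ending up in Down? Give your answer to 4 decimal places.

0.4642

Let h(s) be the probability of absorption at Down starting from transient state s. Then h(Down) = 1 and h(Busy) = 0. By first-step analysis:
h(Overloaded) = 0.26·h(Overloaded) + 0.26·0 + 0.24·1 + 0.24·h(Idle)
h(Idle) = 0.38·h(Overloaded) + 0.24·0 + 0.16·1 + 0.22·h(Idle)
Solving: h(Overloaded) = 0.4642, h(Idle) = 0.4313.
Starting from Overloaded, the probability is 0.4642.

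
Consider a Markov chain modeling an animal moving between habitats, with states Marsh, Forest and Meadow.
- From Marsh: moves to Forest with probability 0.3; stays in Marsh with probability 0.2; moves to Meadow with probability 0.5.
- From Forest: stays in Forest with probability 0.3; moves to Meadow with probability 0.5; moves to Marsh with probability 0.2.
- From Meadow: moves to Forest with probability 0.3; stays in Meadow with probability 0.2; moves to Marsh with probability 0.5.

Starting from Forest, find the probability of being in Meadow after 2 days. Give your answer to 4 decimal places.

Sum over the intermediate state after 1 day:
P = P(Forest→Marsh)·P(Marsh→Meadow) + P(Forest→Forest)·P(Forest→Meadow) + P(Forest→Meadow)·P(Meadow→Meadow)
  = 0.2×0.5 + 0.3×0.5 + 0.5×0.2
  = 0.1000 + 0.1500 + 0.1000 = 0.3500

0.3500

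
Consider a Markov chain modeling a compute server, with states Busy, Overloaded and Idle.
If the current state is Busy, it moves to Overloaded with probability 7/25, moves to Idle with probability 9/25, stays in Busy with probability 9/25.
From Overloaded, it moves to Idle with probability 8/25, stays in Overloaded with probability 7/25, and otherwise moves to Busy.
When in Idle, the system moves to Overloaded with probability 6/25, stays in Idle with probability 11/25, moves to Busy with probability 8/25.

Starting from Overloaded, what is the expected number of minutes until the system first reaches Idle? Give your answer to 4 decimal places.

Let t(s) be the expected number of minutes to first reach Idle from state s, with t(Idle) = 0. Conditioning on the first minute:
t(Busy) = 1 + 0.36·t(Busy) + 0.28·t(Overloaded)
t(Overloaded) = 1 + 0.4·t(Busy) + 0.28·t(Overloaded)
Solving: t(Busy) = 2.8670, t(Overloaded) = 2.9817.
Expected minutes from Overloaded to Idle: 2.9817.

2.9817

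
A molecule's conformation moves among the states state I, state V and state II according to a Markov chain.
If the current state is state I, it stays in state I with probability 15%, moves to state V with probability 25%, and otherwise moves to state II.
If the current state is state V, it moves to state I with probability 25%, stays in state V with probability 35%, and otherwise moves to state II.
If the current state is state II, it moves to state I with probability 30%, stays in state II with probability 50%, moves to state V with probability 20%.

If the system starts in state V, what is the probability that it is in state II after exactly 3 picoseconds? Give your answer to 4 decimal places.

Propagate the distribution vector 3 picoseconds from state V.
After 0 picoseconds: (0.0000, 1.0000, 0.0000)
After 1 picosecond: (0.2500, 0.3500, 0.4000)
After 2 picoseconds: (0.2450, 0.2650, 0.4900)
After 3 picoseconds: (0.2500, 0.2520, 0.4980)
P(in state II after 3 picoseconds) = 0.4980

0.4980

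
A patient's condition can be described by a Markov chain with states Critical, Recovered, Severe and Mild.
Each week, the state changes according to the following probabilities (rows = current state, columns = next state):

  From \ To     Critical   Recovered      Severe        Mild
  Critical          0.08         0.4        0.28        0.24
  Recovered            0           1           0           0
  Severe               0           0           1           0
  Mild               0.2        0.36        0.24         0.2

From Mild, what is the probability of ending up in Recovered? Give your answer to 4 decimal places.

Let h(s) be the probability of absorption at Recovered starting from transient state s. Then h(Recovered) = 1 and h(Severe) = 0. By first-step analysis:
h(Critical) = 0.08·h(Critical) + 0.4·1 + 0.28·0 + 0.24·h(Mild)
h(Mild) = 0.2·h(Critical) + 0.36·1 + 0.24·0 + 0.2·h(Mild)
Solving: h(Critical) = 0.5907, h(Mild) = 0.5977.
Starting from Mild, the probability is 0.5977.

0.5977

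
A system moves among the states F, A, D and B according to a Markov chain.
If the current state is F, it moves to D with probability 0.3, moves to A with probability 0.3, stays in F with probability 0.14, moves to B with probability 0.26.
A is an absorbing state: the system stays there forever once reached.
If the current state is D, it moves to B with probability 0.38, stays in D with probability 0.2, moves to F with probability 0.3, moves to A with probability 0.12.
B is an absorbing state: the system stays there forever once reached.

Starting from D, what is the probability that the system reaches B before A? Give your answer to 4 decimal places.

Let h(s) be the probability of absorption at B starting from transient state s. Then h(B) = 1 and h(A) = 0. By first-step analysis:
h(F) = 0.14·h(F) + 0.3·0 + 0.3·h(D) + 0.26·1
h(D) = 0.3·h(F) + 0.12·0 + 0.2·h(D) + 0.38·1
Solving: h(F) = 0.5385, h(D) = 0.6769.
Starting from D, the probability is 0.6769.

0.6769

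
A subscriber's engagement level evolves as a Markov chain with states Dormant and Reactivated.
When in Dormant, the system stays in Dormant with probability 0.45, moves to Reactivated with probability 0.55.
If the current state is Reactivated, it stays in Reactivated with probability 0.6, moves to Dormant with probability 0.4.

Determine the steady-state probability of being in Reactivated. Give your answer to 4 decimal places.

0.5789

Let the stationary distribution be π with π = πP and π_1 + π_2 = 1.
π_1 = 0.45·π_1 + 0.4·π_2
Solving with the normalization constraint gives π = (0.4211, 0.5789).
So the stationary probability of Reactivated is 0.5789.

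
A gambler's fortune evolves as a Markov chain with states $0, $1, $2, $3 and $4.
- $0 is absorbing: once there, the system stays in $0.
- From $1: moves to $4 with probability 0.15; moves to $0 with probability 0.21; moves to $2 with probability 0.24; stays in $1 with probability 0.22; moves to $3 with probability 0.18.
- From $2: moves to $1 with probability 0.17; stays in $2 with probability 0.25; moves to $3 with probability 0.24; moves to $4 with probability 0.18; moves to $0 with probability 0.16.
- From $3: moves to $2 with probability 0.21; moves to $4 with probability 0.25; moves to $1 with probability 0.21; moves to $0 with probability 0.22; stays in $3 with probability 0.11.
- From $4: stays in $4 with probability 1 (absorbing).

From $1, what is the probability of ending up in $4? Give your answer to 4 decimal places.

0.4671

Let h(s) be the probability of absorption at $4 starting from transient state s. Then h($4) = 1 and h($0) = 0. By first-step analysis:
h($1) = 0.21·0 + 0.22·h($1) + 0.24·h($2) + 0.18·h($3) + 0.15·1
h($2) = 0.16·0 + 0.17·h($1) + 0.25·h($2) + 0.24·h($3) + 0.18·1
h($3) = 0.22·0 + 0.21·h($1) + 0.21·h($2) + 0.11·h($3) + 0.25·1
Solving: h($1) = 0.4671, h($2) = 0.5095, h($3) = 0.5113.
Starting from $1, the probability is 0.4671.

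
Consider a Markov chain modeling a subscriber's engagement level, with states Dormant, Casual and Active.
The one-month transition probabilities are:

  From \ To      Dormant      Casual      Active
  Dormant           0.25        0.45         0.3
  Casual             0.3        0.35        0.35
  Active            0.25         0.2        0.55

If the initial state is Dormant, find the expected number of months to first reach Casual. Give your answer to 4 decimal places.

Let t(s) be the expected number of months to first reach Casual from state s, with t(Casual) = 0. Conditioning on the first month:
t(Dormant) = 1 + 0.25·t(Dormant) + 0.3·t(Active)
t(Active) = 1 + 0.25·t(Dormant) + 0.55·t(Active)
Solving: t(Dormant) = 2.8571, t(Active) = 3.8095.
Expected months from Dormant to Casual: 2.8571.

2.8571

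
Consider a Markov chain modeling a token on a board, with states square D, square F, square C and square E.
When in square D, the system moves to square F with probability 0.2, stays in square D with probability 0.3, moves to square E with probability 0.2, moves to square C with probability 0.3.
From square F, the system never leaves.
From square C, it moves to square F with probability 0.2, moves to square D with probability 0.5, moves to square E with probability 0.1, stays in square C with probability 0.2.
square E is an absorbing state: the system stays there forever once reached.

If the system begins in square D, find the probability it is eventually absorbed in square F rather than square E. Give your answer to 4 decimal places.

0.5366

Let h(s) be the probability of absorption at square F starting from transient state s. Then h(square F) = 1 and h(square E) = 0. By first-step analysis:
h(square D) = 0.3·h(square D) + 0.2·1 + 0.3·h(square C) + 0.2·0
h(square C) = 0.5·h(square D) + 0.2·1 + 0.2·h(square C) + 0.1·0
Solving: h(square D) = 0.5366, h(square C) = 0.5854.
Starting from square D, the probability is 0.5366.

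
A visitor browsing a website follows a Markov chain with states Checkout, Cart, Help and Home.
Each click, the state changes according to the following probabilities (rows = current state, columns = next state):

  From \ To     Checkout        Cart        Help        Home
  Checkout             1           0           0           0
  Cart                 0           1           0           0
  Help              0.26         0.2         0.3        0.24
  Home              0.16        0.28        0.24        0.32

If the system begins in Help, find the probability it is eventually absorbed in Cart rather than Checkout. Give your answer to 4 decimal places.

0.4857

Let h(s) be the probability of absorption at Cart starting from transient state s. Then h(Cart) = 1 and h(Checkout) = 0. By first-step analysis:
h(Help) = 0.26·0 + 0.2·1 + 0.3·h(Help) + 0.24·h(Home)
h(Home) = 0.16·0 + 0.28·1 + 0.24·h(Help) + 0.32·h(Home)
Solving: h(Help) = 0.4857, h(Home) = 0.5832.
Starting from Help, the probability is 0.4857.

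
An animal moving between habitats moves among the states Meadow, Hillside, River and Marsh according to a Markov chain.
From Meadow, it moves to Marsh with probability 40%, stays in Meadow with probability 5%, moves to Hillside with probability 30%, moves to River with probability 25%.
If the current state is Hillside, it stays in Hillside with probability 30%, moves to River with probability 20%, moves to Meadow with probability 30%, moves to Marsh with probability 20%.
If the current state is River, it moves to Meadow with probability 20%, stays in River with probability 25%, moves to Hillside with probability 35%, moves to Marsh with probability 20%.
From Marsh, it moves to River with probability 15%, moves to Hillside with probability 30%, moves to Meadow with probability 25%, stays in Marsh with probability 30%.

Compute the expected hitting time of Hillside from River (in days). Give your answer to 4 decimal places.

3.0529

Let t(s) be the expected number of days to first reach Hillside from state s, with t(Hillside) = 0. Conditioning on the first day:
t(Meadow) = 1 + 0.05·t(Meadow) + 0.25·t(River) + 0.4·t(Marsh)
t(River) = 1 + 0.2·t(Meadow) + 0.25·t(River) + 0.2·t(Marsh)
t(Marsh) = 1 + 0.25·t(Meadow) + 0.15·t(River) + 0.3·t(Marsh)
Solving: t(Meadow) = 3.2167, t(River) = 3.0529, t(Marsh) = 3.2316.
Expected days from River to Hillside: 3.0529.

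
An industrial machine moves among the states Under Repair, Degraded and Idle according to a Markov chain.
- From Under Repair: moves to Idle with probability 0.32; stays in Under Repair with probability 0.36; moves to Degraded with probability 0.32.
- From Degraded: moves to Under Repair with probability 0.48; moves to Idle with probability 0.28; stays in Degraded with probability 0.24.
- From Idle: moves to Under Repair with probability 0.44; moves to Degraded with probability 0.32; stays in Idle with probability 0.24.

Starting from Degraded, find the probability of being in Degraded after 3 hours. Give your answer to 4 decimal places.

0.2959

Propagate the distribution vector 3 hours from Degraded.
After 0 hours: (0.0000, 1.0000, 0.0000)
After 1 hour: (0.4800, 0.2400, 0.2800)
After 2 hours: (0.4112, 0.3008, 0.2880)
After 3 hours: (0.4191, 0.2959, 0.2849)
P(in Degraded after 3 hours) = 0.2959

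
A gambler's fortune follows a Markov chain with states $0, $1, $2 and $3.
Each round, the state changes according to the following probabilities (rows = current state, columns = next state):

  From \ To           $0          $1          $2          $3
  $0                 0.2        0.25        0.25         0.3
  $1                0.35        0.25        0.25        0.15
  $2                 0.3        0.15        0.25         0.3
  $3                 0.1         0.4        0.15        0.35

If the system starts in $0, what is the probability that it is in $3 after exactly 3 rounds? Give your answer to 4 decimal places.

Propagate the distribution vector 3 rounds from $0.
After 0 rounds: (1.0000, 0.0000, 0.0000, 0.0000)
After 1 round: (0.2000, 0.2500, 0.2500, 0.3000)
After 2 rounds: (0.2325, 0.2700, 0.2200, 0.2775)
After 3 rounds: (0.2348, 0.2696, 0.2223, 0.2734)
P(in $3 after 3 rounds) = 0.2734

0.2734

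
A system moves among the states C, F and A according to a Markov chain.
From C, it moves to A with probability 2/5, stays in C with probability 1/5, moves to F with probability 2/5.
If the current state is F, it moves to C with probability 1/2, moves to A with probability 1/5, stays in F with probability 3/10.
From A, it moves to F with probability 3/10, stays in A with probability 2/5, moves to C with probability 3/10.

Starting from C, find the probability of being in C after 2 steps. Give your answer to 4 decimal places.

0.3600

Sum over the intermediate state after 1 step:
P = P(C→C)·P(C→C) + P(C→F)·P(F→C) + P(C→A)·P(A→C)
  = 0.2×0.2 + 0.4×0.5 + 0.4×0.3
  = 0.0400 + 0.2000 + 0.1200 = 0.3600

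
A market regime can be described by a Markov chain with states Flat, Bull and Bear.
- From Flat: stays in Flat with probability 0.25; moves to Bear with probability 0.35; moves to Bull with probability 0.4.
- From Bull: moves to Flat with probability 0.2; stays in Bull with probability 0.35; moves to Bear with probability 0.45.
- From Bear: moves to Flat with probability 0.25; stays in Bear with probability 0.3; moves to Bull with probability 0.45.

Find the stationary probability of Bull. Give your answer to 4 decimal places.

Let the stationary distribution be π with π = πP and π_1 + π_2 + π_3 = 1.
π_1 = 0.25·π_1 + 0.2·π_2 + 0.25·π_3
π_2 = 0.4·π_1 + 0.35·π_2 + 0.45·π_3
Solving with the normalization constraint gives π = (0.2301, 0.3986, 0.3713).
So the stationary probability of Bull is 0.3986.

0.3986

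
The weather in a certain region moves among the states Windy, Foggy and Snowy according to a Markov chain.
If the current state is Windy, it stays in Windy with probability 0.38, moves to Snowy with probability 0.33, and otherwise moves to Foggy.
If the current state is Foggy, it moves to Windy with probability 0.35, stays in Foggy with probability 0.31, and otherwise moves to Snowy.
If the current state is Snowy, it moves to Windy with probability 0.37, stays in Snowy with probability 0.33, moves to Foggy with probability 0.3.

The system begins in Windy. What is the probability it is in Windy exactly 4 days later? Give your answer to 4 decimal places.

Propagate the distribution vector 4 days from Windy.
After 0 days: (1.0000, 0.0000, 0.0000)
After 1 day: (0.3800, 0.2900, 0.3300)
After 2 days: (0.3680, 0.2991, 0.3329)
After 3 days: (0.3677, 0.2993, 0.3330)
After 4 days: (0.3677, 0.2993, 0.3330)
P(in Windy after 4 days) = 0.3677

0.3677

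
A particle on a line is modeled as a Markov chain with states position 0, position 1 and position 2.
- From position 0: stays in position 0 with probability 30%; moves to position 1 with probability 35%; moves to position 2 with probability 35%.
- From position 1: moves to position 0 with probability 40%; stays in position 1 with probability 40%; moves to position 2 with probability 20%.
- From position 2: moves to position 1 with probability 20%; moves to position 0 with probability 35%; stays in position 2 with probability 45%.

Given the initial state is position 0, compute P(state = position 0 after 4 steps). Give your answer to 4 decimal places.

0.3484

Propagate the distribution vector 4 steps from position 0.
After 0 steps: (1.0000, 0.0000, 0.0000)
After 1 step: (0.3000, 0.3500, 0.3500)
After 2 steps: (0.3525, 0.3150, 0.3325)
After 3 steps: (0.3481, 0.3159, 0.3360)
After 4 steps: (0.3484, 0.3154, 0.3362)
P(in position 0 after 4 steps) = 0.3484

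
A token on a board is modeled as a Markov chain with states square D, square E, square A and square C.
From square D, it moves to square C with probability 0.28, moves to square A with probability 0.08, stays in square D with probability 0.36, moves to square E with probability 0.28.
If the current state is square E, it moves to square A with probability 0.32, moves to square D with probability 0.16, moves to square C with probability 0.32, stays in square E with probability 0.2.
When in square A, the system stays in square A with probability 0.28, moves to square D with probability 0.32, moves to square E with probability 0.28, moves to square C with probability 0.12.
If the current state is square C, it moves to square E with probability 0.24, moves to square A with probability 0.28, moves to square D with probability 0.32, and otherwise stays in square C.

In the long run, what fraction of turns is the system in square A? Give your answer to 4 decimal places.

0.2317

Let the stationary distribution be π with π = πP and π_1 + π_2 + π_3 + π_4 = 1.
π_1 = 0.36·π_1 + 0.16·π_2 + 0.32·π_3 + 0.32·π_4
π_2 = 0.28·π_1 + 0.2·π_2 + 0.28·π_3 + 0.24·π_4
π_3 = 0.08·π_1 + 0.32·π_2 + 0.28·π_3 + 0.28·π_4
Solving with the normalization constraint gives π = (0.2915, 0.2509, 0.2317, 0.2259).
So the stationary probability of square A is 0.2317.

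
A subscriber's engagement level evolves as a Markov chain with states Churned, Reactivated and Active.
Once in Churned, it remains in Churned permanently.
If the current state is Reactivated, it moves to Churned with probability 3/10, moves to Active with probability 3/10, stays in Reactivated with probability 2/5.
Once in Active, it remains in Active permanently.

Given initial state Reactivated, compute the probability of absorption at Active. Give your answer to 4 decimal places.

0.5000

Let h(s) be the probability of absorption at Active starting from transient state s. Then h(Active) = 1 and h(Churned) = 0. By first-step analysis:
h(Reactivated) = 0.3·0 + 0.4·h(Reactivated) + 0.3·1
Solving: h(Reactivated) = 0.5000.
Starting from Reactivated, the probability is 0.5000.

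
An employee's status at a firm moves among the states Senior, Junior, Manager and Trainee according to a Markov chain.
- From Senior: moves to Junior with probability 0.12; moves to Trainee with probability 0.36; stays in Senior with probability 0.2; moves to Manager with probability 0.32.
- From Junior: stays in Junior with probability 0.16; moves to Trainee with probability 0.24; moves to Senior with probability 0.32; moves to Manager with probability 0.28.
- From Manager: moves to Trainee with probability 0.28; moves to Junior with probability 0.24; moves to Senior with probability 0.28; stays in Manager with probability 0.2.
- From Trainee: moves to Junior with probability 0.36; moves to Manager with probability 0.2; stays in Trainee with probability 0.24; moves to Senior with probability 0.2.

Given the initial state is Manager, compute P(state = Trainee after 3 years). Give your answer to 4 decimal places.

0.2795

Propagate the distribution vector 3 years from Manager.
After 0 years: (0.0000, 0.0000, 1.0000, 0.0000)
After 1 year: (0.2800, 0.2400, 0.2000, 0.2800)
After 2 years: (0.2448, 0.2208, 0.2528, 0.2816)
After 3 years: (0.2467, 0.2268, 0.2470, 0.2795)
P(in Trainee after 3 years) = 0.2795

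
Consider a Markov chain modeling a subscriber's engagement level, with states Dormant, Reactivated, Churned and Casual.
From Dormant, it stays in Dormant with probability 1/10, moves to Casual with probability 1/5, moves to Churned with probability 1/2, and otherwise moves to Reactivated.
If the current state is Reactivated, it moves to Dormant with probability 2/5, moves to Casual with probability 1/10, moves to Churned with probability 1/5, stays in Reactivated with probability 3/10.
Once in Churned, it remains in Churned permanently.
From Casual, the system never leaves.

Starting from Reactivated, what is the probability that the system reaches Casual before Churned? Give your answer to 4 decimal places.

0.3091

Let h(s) be the probability of absorption at Casual starting from transient state s. Then h(Casual) = 1 and h(Churned) = 0. By first-step analysis:
h(Dormant) = 0.1·h(Dormant) + 0.2·h(Reactivated) + 0.5·0 + 0.2·1
h(Reactivated) = 0.4·h(Dormant) + 0.3·h(Reactivated) + 0.2·0 + 0.1·1
Solving: h(Dormant) = 0.2909, h(Reactivated) = 0.3091.
Starting from Reactivated, the probability is 0.3091.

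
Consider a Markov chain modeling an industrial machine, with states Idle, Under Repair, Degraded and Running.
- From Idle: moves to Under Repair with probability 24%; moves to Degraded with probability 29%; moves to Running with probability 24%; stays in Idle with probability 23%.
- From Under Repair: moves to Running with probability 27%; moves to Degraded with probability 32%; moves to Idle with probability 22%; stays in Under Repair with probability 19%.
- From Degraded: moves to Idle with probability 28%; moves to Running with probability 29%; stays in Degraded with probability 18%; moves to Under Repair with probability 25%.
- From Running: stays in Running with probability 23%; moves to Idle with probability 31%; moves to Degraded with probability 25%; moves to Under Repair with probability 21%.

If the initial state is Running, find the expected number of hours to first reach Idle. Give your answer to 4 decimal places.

Let t(s) be the expected number of hours to first reach Idle from state s, with t(Idle) = 0. Conditioning on the first hour:
t(Under Repair) = 1 + 0.19·t(Under Repair) + 0.32·t(Degraded) + 0.27·t(Running)
t(Degraded) = 1 + 0.25·t(Under Repair) + 0.18·t(Degraded) + 0.29·t(Running)
t(Running) = 1 + 0.21·t(Under Repair) + 0.25·t(Degraded) + 0.23·t(Running)
Solving: t(Under Repair) = 3.8507, t(Degraded) = 3.6425, t(Running) = 3.5315.
Expected hours from Running to Idle: 3.5315.

3.5315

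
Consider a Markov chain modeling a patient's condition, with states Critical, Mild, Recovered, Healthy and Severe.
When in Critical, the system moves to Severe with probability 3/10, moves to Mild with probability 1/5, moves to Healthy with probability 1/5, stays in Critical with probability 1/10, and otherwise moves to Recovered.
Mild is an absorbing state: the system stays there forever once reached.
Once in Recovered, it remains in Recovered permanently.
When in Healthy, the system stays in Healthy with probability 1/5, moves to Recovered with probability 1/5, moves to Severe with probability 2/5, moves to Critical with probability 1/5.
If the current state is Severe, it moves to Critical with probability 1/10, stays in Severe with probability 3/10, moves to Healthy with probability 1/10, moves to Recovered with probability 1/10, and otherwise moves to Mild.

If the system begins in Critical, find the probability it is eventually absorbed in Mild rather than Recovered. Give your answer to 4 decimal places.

0.5771

Let h(s) be the probability of absorption at Mild starting from transient state s. Then h(Mild) = 1 and h(Recovered) = 0. By first-step analysis:
h(Critical) = 0.1·h(Critical) + 0.2·1 + 0.2·0 + 0.2·h(Healthy) + 0.3·h(Severe)
h(Healthy) = 0.2·h(Critical) + 0.2·0 + 0.2·h(Healthy) + 0.4·h(Severe)
h(Severe) = 0.1·h(Critical) + 0.4·1 + 0.1·0 + 0.1·h(Healthy) + 0.3·h(Severe)
Solving: h(Critical) = 0.5771, h(Healthy) = 0.5075, h(Severe) = 0.7264.
Starting from Critical, the probability is 0.5771.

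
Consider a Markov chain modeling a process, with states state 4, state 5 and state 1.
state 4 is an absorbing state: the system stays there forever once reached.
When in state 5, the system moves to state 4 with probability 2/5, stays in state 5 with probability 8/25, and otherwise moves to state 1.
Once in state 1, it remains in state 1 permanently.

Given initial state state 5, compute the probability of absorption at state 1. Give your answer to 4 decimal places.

Let h(s) be the probability of absorption at state 1 starting from transient state s. Then h(state 1) = 1 and h(state 4) = 0. By first-step analysis:
h(state 5) = 0.4·0 + 0.32·h(state 5) + 0.28·1
Solving: h(state 5) = 0.4118.
Starting from state 5, the probability is 0.4118.

0.4118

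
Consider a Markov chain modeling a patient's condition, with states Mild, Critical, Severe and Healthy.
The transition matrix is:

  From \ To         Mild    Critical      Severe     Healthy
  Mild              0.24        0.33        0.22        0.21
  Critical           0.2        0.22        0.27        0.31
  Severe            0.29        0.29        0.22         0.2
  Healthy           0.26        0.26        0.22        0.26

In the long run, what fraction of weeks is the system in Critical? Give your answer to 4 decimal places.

Let the stationary distribution be π with π = πP and π_1 + π_2 + π_3 + π_4 = 1.
π_1 = 0.24·π_1 + 0.2·π_2 + 0.29·π_3 + 0.26·π_4
π_2 = 0.33·π_1 + 0.22·π_2 + 0.29·π_3 + 0.26·π_4
π_3 = 0.22·π_1 + 0.27·π_2 + 0.22·π_3 + 0.22·π_4
Solving with the normalization constraint gives π = (0.2457, 0.2733, 0.2337, 0.2474).
So the stationary probability of Critical is 0.2733.

0.2733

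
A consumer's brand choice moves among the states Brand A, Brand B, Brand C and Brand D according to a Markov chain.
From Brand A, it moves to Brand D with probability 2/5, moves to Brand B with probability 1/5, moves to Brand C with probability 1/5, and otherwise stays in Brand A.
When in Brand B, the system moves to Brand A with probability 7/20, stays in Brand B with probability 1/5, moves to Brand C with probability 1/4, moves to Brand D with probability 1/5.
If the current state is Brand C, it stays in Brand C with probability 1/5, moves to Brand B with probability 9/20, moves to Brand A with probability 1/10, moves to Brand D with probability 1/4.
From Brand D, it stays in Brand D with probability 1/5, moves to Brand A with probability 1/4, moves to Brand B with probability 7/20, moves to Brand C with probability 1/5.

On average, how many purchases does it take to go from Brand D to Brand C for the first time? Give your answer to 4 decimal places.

Let t(s) be the expected number of purchases to first reach Brand C from state s, with t(Brand C) = 0. Conditioning on the first purchase:
t(Brand A) = 1 + 0.2·t(Brand A) + 0.2·t(Brand B) + 0.4·t(Brand D)
t(Brand B) = 1 + 0.35·t(Brand A) + 0.2·t(Brand B) + 0.2·t(Brand D)
t(Brand D) = 1 + 0.25·t(Brand A) + 0.35·t(Brand B) + 0.2·t(Brand D)
Solving: t(Brand A) = 4.7126, t(Brand B) = 4.4828, t(Brand D) = 4.6839.
Expected purchases from Brand D to Brand C: 4.6839.

4.6839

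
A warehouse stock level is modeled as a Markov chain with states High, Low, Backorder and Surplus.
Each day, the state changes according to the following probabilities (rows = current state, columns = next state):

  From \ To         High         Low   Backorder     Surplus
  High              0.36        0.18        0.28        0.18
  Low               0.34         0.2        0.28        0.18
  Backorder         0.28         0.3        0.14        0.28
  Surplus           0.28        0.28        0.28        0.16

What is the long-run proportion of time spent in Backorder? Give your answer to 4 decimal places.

0.2456

Let the stationary distribution be π with π = πP and π_1 + π_2 + π_3 + π_4 = 1.
π_1 = 0.36·π_1 + 0.34·π_2 + 0.28·π_3 + 0.28·π_4
π_2 = 0.18·π_1 + 0.2·π_2 + 0.3·π_3 + 0.28·π_4
π_3 = 0.28·π_1 + 0.28·π_2 + 0.14·π_3 + 0.28·π_4
Solving with the normalization constraint gives π = (0.3196, 0.2342, 0.2456, 0.2006).
So the stationary probability of Backorder is 0.2456.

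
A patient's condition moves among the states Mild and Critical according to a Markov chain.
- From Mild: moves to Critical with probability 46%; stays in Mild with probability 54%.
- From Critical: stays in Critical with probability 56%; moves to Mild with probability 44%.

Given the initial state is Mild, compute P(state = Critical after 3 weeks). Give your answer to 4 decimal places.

0.5106

Propagate the distribution vector 3 weeks from Mild.
After 0 weeks: (1.0000, 0.0000)
After 1 week: (0.5400, 0.4600)
After 2 weeks: (0.4940, 0.5060)
After 3 weeks: (0.4894, 0.5106)
P(in Critical after 3 weeks) = 0.5106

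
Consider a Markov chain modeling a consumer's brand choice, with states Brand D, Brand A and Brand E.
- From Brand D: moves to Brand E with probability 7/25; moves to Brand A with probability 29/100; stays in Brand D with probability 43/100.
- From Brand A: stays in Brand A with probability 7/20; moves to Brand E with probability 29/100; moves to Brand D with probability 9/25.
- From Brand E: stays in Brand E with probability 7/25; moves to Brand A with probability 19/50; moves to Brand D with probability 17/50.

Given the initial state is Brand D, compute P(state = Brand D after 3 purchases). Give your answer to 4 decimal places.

0.3813

Propagate the distribution vector 3 purchases from Brand D.
After 0 purchases: (1.0000, 0.0000, 0.0000)
After 1 purchase: (0.4300, 0.2900, 0.2800)
After 2 purchases: (0.3845, 0.3326, 0.2829)
After 3 purchases: (0.3813, 0.3354, 0.2833)
P(in Brand D after 3 purchases) = 0.3813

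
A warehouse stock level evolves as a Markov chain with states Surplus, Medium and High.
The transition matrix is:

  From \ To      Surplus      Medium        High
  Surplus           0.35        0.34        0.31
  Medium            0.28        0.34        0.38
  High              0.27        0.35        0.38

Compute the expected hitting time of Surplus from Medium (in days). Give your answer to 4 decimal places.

3.6206

Let t(s) be the expected number of days to first reach Surplus from state s, with t(Surplus) = 0. Conditioning on the first day:
t(Medium) = 1 + 0.34·t(Medium) + 0.38·t(High)
t(High) = 1 + 0.35·t(Medium) + 0.38·t(High)
Solving: t(Medium) = 3.6206, t(High) = 3.6568.
Expected days from Medium to Surplus: 3.6206.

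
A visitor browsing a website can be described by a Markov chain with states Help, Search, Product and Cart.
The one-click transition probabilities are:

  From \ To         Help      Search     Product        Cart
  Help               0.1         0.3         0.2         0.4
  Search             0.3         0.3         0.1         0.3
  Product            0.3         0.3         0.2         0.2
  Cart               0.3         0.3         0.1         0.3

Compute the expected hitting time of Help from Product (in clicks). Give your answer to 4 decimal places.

3.3333

Let t(s) be the expected number of clicks to first reach Help from state s, with t(Help) = 0. Conditioning on the first click:
t(Search) = 1 + 0.3·t(Search) + 0.1·t(Product) + 0.3·t(Cart)
t(Product) = 1 + 0.3·t(Search) + 0.2·t(Product) + 0.2·t(Cart)
t(Cart) = 1 + 0.3·t(Search) + 0.1·t(Product) + 0.3·t(Cart)
Solving: t(Search) = 3.3333, t(Product) = 3.3333, t(Cart) = 3.3333.
Expected clicks from Product to Help: 3.3333.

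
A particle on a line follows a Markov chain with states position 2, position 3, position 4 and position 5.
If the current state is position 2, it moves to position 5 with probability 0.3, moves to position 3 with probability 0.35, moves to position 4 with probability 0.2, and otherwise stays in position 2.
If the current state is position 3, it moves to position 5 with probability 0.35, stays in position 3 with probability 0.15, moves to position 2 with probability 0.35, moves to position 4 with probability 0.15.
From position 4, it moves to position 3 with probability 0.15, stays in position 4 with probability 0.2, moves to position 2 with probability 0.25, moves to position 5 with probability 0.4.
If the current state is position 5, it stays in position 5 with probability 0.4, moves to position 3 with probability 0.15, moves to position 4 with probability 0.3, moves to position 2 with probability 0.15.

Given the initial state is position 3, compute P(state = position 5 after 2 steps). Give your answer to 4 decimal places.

0.3575

Propagate the distribution vector 2 steps from position 3.
After 0 steps: (0.0000, 1.0000, 0.0000, 0.0000)
After 1 step: (0.3500, 0.1500, 0.1500, 0.3500)
After 2 steps: (0.1950, 0.2200, 0.2275, 0.3575)
P(in position 5 after 2 steps) = 0.3575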